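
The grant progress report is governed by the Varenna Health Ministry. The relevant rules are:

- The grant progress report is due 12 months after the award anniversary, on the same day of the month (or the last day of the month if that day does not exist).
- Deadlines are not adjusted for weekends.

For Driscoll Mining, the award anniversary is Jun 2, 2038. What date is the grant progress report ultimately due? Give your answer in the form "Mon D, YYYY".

Jun 2, 2039

Moving 12 months forward from Jun 2, 2038 on the corresponding day gives Jun 2, 2039.
Jun 2, 2039 falls on a Thursday. The rules make no weekend/holiday allowance, so it remains Jun 2, 2039.
So the filing is due Jun 2, 2039.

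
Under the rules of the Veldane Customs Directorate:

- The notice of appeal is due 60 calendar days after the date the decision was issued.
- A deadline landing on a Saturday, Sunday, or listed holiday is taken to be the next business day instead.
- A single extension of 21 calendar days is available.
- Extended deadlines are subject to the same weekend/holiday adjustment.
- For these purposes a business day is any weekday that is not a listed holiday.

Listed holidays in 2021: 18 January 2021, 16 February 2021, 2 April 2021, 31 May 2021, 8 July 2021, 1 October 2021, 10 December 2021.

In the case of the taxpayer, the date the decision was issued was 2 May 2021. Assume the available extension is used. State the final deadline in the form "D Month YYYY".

22 July 2021

Trigger date 2 May 2021 + 60 calendar days = 1 July 2021.
1 July 2021 (Thursday) is already a business day.
With the 21-day extension, 1 July 2021 becomes 22 July 2021.
22 July 2021 (Thursday) is already a business day.
Deadline: 22 July 2021.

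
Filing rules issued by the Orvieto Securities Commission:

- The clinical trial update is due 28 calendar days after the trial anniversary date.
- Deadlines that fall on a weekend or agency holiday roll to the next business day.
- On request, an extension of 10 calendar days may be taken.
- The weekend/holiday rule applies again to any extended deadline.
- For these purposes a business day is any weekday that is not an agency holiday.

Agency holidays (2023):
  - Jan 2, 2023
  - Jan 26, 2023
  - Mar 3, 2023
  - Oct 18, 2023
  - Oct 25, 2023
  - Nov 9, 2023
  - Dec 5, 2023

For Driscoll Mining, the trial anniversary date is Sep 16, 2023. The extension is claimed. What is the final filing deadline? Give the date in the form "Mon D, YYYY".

Oct 26, 2023

Adding 28 calendar days to Sep 16, 2023 gives Oct 14, 2023.
Because Oct 14, 2023 is a Saturday, the deadline becomes Oct 16, 2023 (Monday).
Add the 10 calendar-day extension to Oct 16, 2023: Oct 26, 2023.
Oct 26, 2023 (Thursday) is already a business day.
Deadline: Oct 26, 2023.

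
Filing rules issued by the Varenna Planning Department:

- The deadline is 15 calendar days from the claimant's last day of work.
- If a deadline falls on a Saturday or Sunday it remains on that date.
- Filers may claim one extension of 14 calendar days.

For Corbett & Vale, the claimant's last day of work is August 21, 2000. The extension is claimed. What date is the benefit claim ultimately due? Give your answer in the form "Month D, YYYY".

Adding 15 calendar days to August 21, 2000 gives September 5, 2000.
September 5, 2000 falls on a Tuesday. The rules make no weekend/holiday allowance, so it remains September 5, 2000.
Applying the 14-calendar-day extension: September 5, 2000 + 14 days = September 19, 2000.
September 19, 2000 is a Tuesday; no weekend or holiday adjustment applies.
Final deadline: September 19, 2000.

September 19, 2000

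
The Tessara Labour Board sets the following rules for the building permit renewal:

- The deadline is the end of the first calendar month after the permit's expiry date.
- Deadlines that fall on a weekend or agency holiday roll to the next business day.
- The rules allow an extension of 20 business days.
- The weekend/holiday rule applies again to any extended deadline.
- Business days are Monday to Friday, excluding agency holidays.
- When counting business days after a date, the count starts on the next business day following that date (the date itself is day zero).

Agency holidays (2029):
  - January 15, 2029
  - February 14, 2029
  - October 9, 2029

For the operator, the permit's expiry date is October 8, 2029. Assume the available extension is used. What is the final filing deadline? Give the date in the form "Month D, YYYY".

1 month after October 8, 2029 is November 2029; that month ends on November 30, 2029.
November 30, 2029 falls on a Friday, which is a business day, so no adjustment is needed.
The 20-business-day extension runs from November 30, 2029 to December 28, 2029.
Since December 28, 2029 is a Friday and not a holiday, the date is unchanged.
The final due date is December 28, 2029.

December 28, 2029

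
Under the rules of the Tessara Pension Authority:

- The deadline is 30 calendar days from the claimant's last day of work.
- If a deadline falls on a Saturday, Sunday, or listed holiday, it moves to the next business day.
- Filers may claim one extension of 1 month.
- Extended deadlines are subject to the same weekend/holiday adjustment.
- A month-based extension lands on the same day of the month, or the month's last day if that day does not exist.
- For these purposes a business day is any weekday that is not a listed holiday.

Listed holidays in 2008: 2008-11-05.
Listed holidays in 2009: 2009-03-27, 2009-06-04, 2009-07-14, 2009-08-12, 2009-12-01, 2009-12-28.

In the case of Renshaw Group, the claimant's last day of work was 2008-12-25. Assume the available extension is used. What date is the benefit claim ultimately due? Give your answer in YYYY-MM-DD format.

Trigger date 2008-12-25 + 30 calendar days = 2009-01-24.
2009-01-24 is a Saturday, so it moves to the next business day, 2009-01-26 (Monday).
Add 1 month to 2009-01-26: 2009-02-26.
2009-02-26 (Thursday) is already a business day.
The final due date is 2009-02-26.

2009-02-26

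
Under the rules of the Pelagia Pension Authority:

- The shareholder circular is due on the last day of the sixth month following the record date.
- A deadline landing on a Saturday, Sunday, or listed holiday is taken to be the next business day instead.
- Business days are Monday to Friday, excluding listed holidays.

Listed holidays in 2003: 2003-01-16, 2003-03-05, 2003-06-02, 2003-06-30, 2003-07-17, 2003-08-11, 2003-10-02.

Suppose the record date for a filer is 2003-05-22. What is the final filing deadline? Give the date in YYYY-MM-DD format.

6 months after 2003-05-22 falls in November 2003; the last day of that month is 2003-11-30.
2003-11-30 is a Sunday; the next business day is 2003-12-01 (Monday).
Deadline: 2003-12-01.

2003-12-01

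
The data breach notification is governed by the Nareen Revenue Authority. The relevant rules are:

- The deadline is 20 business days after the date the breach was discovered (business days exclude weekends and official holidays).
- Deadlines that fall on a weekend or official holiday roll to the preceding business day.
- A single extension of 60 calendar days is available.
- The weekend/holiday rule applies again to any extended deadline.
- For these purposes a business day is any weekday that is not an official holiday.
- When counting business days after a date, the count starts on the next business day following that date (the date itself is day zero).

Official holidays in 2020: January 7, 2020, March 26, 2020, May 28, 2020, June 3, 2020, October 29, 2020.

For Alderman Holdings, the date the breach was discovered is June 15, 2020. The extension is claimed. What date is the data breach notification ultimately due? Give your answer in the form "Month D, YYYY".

Starting the day after June 15, 2020 and counting 20 business days lands on July 13, 2020.
July 13, 2020 falls on a Monday, which is a business day, so no adjustment is needed.
Add the 60 calendar-day extension to July 13, 2020: September 11, 2020.
September 11, 2020 falls on a Friday, which is a business day, so no adjustment is needed.
So the filing is due September 11, 2020.

September 11, 2020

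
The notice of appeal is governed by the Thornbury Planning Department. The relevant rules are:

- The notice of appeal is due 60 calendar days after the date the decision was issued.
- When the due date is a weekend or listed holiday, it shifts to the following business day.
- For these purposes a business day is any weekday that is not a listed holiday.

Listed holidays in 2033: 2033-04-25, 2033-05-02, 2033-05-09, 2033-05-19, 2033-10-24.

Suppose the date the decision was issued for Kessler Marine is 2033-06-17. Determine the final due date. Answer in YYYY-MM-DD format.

From 2033-06-17, 60 calendar days later is 2033-08-16.
2033-08-16 is a Tuesday and not a listed holiday, so it stands.
So the filing is due 2033-08-16.

2033-08-16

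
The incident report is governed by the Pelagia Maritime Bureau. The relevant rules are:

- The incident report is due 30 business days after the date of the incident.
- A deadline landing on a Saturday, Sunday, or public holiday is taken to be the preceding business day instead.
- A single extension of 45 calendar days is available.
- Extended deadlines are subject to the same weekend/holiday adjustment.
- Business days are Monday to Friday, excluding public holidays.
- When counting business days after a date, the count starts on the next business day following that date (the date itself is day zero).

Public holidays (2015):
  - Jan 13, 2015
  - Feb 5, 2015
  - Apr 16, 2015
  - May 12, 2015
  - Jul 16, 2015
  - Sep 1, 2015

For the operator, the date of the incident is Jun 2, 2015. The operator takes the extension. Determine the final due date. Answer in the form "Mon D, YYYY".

30 business days after Jun 2, 2015, excluding weekends and holidays, is Jul 14, 2015.
Jul 14, 2015 falls on a Tuesday, which is a business day, so no adjustment is needed.
With the 45-day extension, Jul 14, 2015 becomes Aug 28, 2015.
Since Aug 28, 2015 is a Friday and not a holiday, the date is unchanged.
The final due date is Aug 28, 2015.

Aug 28, 2015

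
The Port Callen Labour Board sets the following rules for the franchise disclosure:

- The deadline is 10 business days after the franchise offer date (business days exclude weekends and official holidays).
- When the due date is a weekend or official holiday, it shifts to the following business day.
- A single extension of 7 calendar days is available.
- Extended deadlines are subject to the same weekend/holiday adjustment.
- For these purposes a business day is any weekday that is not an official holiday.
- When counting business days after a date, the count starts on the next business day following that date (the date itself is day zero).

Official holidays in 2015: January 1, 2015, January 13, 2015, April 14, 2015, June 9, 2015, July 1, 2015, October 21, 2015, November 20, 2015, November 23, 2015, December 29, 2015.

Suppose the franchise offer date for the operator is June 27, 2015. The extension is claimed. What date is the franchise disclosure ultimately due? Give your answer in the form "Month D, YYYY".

Counting 10 business days after June 27, 2015 (skipping weekends and listed holidays) reaches July 13, 2015.
July 13, 2015 is a Monday and not a listed holiday, so it stands.
Add the 7 calendar-day extension to July 13, 2015: July 20, 2015.
July 20, 2015 falls on a Monday, which is a business day, so no adjustment is needed.
Final deadline: July 20, 2015.

July 20, 2015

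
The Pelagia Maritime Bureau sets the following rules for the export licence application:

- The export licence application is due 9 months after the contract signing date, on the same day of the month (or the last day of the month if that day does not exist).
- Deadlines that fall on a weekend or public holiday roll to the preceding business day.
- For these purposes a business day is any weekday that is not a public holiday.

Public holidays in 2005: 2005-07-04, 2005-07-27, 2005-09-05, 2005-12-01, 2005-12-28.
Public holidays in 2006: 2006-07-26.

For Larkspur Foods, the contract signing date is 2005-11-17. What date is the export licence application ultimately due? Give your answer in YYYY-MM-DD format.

2006-08-17

Moving 9 months forward from 2005-11-17 on the corresponding day gives 2006-08-17.
2006-08-17 is a Thursday and not a listed holiday, so it stands.
So the filing is due 2006-08-17.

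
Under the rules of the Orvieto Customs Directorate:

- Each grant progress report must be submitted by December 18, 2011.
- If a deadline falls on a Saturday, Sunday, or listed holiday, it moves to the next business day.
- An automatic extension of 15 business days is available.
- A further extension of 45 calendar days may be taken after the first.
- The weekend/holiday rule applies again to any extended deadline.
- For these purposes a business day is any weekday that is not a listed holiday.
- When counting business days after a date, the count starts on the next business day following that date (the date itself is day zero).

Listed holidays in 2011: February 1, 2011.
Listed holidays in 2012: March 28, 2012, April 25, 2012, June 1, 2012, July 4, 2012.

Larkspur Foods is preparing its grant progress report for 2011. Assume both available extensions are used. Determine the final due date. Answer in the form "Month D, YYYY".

The stated deadline is December 18, 2011.
December 18, 2011 falls on a Sunday. Rolling to the next business day gives December 19, 2011, a Monday.
Counting 15 further business days from December 19, 2011 reaches January 9, 2012.
Since January 9, 2012 is a Monday and not a holiday, the date is unchanged.
Applying the 45-calendar-day extension: January 9, 2012 + 45 days = February 23, 2012.
February 23, 2012 (Thursday) is already a business day.
So the filing is due February 23, 2012.

February 23, 2012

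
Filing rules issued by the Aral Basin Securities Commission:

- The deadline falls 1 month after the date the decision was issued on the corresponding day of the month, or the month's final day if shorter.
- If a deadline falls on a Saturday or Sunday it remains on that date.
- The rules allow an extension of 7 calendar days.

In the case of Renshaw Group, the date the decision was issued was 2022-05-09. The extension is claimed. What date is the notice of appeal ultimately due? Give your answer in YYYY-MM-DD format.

1 month from 2022-05-09 is 2022-06-09.
2022-06-09 is a Thursday; no weekend or holiday adjustment applies.
The 7-calendar-day extension moves the deadline from 2022-06-09 to 2022-06-16.
No adjustment is made for weekends or holidays, so 2022-06-16 stands.
The final due date is 2022-06-16.

2022-06-16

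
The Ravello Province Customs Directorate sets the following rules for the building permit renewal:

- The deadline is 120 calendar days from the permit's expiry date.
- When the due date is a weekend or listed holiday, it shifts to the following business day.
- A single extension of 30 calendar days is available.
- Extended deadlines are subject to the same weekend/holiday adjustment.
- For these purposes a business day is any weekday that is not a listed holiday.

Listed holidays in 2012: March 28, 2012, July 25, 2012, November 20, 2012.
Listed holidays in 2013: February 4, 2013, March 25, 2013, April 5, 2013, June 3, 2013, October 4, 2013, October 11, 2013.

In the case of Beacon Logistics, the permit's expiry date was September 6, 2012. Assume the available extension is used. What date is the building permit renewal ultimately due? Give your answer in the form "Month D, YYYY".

Trigger date September 6, 2012 + 120 calendar days = January 4, 2013.
January 4, 2013 falls on a Friday, which is a business day, so no adjustment is needed.
With the 30-day extension, January 4, 2013 becomes February 3, 2013.
Because February 3, 2013 is a Sunday, the deadline becomes February 5, 2013 (Tuesday).
So the filing is due February 5, 2013.

February 5, 2013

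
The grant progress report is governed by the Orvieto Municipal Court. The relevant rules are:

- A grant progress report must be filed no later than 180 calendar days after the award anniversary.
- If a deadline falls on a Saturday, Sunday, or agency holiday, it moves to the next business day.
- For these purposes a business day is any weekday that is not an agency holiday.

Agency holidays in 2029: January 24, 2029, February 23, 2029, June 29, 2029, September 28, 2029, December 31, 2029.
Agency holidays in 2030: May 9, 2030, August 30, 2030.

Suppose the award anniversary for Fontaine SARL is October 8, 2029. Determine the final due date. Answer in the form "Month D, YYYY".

From October 8, 2029, 180 calendar days later is April 6, 2030.
Because April 6, 2030 is a Saturday, the deadline becomes April 8, 2030 (Monday).
Final deadline: April 8, 2030.

April 8, 2030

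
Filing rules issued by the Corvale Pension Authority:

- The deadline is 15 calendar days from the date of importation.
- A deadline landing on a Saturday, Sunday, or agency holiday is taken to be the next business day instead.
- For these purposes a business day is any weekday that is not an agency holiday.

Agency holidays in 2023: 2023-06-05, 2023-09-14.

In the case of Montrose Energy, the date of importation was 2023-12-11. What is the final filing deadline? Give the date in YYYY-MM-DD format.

2023-12-26

From 2023-12-11, 15 calendar days later is 2023-12-26.
2023-12-26 falls on a Tuesday, which is a business day, so no adjustment is needed.
Final deadline: 2023-12-26.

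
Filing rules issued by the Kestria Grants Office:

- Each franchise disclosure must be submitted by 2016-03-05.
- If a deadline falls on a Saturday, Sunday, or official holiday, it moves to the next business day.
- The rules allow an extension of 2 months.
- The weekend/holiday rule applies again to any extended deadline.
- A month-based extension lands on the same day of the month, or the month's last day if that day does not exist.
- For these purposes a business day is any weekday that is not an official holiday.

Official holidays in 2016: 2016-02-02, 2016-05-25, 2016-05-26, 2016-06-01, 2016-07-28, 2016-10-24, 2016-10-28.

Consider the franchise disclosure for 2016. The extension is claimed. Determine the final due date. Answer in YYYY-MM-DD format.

The statutory due date is 2016-03-05.
2016-03-05 falls on a Saturday. Rolling to the next business day gives 2016-03-07, a Monday.
Add 2 months to 2016-03-07: 2016-05-07.
2016-05-07 is a Saturday, so it moves to the next business day, 2016-05-09 (Monday).
The final due date is 2016-05-09.

2016-05-09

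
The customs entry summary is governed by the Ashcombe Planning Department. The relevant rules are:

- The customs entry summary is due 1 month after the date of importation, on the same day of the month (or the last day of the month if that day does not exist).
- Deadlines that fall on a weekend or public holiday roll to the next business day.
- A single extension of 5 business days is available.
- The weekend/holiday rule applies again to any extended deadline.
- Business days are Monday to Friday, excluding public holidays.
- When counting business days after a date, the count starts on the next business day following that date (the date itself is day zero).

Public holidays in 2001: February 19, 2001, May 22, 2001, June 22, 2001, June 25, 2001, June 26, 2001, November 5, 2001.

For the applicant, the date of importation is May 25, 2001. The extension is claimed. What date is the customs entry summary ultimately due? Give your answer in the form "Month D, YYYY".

July 4, 2001

1 month after May 25, 2001, on the same day of the month, is June 25, 2001.
June 25, 2001 is a listed holiday; the next business day is June 27, 2001 (Wednesday).
The 5-business-day extension runs from June 27, 2001 to July 4, 2001.
Since July 4, 2001 is a Wednesday and not a holiday, the date is unchanged.
Final deadline: July 4, 2001.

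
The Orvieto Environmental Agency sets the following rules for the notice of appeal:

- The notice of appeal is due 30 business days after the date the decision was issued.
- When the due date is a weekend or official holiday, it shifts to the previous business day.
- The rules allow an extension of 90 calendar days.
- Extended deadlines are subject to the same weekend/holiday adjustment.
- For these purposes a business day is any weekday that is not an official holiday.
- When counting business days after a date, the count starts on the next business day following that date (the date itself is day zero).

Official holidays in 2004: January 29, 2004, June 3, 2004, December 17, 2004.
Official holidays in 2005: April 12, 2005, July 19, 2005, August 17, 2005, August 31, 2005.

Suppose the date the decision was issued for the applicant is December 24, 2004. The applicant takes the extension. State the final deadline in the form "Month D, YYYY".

Starting the day after December 24, 2004 and counting 30 business days lands on February 4, 2005.
Since February 4, 2005 is a Friday and not a holiday, the date is unchanged.
Add the 90 calendar-day extension to February 4, 2005: May 5, 2005.
May 5, 2005 falls on a Thursday, which is a business day, so no adjustment is needed.
Final deadline: May 5, 2005.

May 5, 2005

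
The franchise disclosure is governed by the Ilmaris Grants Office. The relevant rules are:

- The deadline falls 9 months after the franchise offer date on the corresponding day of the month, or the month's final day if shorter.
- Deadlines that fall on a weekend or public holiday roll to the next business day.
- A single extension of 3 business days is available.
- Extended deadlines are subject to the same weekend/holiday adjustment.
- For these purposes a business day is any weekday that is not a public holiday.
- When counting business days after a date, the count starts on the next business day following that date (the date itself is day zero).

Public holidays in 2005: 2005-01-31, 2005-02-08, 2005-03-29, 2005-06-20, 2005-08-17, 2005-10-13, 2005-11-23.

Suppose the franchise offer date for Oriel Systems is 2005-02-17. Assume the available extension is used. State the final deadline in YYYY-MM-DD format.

9 months from 2005-02-17 is 2005-11-17.
2005-11-17 is a Thursday and not a listed holiday, so it stands.
Counting 3 further business days from 2005-11-17 reaches 2005-11-22.
2005-11-22 is a Tuesday and not a listed holiday, so it stands.
Deadline: 2005-11-22.

2005-11-22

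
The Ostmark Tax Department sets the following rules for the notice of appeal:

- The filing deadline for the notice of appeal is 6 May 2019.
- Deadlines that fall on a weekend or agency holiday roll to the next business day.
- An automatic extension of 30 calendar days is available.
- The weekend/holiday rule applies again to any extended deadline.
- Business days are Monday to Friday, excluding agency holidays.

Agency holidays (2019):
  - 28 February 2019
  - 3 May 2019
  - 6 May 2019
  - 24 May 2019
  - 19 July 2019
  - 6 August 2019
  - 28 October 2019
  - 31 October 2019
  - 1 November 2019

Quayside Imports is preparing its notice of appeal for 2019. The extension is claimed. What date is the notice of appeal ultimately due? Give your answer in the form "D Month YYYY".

6 June 2019

Start from the fixed due date, 6 May 2019.
Because 6 May 2019 is a listed holiday, the deadline becomes 7 May 2019 (Tuesday).
Applying the 30-calendar-day extension: 7 May 2019 + 30 days = 6 June 2019.
6 June 2019 falls on a Thursday, which is a business day, so no adjustment is needed.
The final due date is 6 June 2019.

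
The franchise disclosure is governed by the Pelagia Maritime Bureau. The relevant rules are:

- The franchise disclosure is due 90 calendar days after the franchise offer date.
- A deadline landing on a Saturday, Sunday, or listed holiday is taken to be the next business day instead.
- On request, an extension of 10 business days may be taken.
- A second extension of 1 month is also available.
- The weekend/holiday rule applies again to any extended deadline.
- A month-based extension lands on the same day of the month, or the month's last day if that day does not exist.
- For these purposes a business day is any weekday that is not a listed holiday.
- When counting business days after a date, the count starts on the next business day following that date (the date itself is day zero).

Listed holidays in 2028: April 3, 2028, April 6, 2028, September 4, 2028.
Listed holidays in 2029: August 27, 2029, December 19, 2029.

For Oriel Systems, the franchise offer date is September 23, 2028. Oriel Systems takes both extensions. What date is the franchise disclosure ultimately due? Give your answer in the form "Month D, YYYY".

Trigger date September 23, 2028 + 90 calendar days = December 22, 2028.
December 22, 2028 falls on a Friday, which is a business day, so no adjustment is needed.
Counting 10 further business days from December 22, 2028 reaches January 5, 2029.
January 5, 2029 (Friday) is already a business day.
Add 1 month to January 5, 2029: February 5, 2029.
February 5, 2029 is a Monday and not a listed holiday, so it stands.
Deadline: February 5, 2029.

February 5, 2029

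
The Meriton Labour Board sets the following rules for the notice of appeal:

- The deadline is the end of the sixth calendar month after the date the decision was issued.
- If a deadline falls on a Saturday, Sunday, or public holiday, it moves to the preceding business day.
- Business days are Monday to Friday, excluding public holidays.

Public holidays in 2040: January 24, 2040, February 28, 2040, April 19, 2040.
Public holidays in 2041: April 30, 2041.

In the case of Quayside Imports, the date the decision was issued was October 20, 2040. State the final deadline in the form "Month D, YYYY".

6 months after October 20, 2040 falls in April 2041; the last day of that month is April 30, 2041.
April 30, 2041 is a listed holiday; the preceding business day is April 29, 2041 (Monday).
The final due date is April 29, 2041.

April 29, 2041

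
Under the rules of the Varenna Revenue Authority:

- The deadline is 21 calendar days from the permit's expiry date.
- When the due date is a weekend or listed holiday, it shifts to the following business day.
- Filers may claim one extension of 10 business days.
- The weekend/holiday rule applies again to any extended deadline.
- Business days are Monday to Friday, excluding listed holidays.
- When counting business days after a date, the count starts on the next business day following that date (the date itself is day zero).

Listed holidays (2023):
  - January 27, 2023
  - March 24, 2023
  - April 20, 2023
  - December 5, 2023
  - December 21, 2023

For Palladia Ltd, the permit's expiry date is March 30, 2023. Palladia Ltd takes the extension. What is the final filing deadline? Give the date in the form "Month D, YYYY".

May 5, 2023

Adding 21 calendar days to March 30, 2023 gives April 20, 2023.
Because April 20, 2023 is a listed holiday, the deadline becomes April 21, 2023 (Friday).
The 10-business-day extension runs from April 21, 2023 to May 5, 2023.
Since May 5, 2023 is a Friday and not a holiday, the date is unchanged.
The final due date is May 5, 2023.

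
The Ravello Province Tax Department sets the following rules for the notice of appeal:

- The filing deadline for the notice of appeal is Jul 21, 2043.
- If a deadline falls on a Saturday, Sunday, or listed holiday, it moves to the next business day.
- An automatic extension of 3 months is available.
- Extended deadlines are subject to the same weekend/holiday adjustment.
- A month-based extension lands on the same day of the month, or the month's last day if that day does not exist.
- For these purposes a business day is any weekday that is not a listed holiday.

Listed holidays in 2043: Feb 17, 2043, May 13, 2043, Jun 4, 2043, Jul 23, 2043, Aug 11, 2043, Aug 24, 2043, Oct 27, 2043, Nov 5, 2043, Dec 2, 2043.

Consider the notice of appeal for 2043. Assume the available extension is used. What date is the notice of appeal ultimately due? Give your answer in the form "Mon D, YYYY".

Oct 21, 2043

Start from the fixed due date, Jul 21, 2043.
Jul 21, 2043 is a Tuesday and not a listed holiday, so it stands.
Applying the 3 months extension: 3 months after Jul 21, 2043 is Oct 21, 2043.
Oct 21, 2043 is a Wednesday and not a listed holiday, so it stands.
Final deadline: Oct 21, 2043.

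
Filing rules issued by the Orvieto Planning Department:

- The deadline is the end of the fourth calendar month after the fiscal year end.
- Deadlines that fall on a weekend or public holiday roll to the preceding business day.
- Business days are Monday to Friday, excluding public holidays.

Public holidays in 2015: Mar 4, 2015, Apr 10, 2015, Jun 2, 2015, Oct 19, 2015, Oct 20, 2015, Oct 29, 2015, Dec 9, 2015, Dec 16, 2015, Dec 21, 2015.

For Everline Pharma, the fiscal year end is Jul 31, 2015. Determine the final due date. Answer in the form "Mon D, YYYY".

The fourth month after Jul 31, 2015 is November 2015, whose last day is Nov 30, 2015.
Since Nov 30, 2015 is a Monday and not a holiday, the date is unchanged.
Deadline: Nov 30, 2015.

Nov 30, 2015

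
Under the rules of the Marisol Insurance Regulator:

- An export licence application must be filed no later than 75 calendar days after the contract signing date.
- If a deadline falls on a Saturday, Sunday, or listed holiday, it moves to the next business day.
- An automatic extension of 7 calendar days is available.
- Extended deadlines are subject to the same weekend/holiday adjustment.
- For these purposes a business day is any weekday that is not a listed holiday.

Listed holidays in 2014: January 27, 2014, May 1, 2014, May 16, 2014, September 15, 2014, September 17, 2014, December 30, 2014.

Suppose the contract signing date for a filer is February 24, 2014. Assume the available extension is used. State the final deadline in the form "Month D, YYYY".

May 19, 2014

Adding 75 calendar days to February 24, 2014 gives May 10, 2014.
May 10, 2014 falls on a Saturday. Rolling to the next business day gives May 12, 2014, a Monday.
The 7-calendar-day extension moves the deadline from May 12, 2014 to May 19, 2014.
May 19, 2014 falls on a Monday, which is a business day, so no adjustment is needed.
So the filing is due May 19, 2014.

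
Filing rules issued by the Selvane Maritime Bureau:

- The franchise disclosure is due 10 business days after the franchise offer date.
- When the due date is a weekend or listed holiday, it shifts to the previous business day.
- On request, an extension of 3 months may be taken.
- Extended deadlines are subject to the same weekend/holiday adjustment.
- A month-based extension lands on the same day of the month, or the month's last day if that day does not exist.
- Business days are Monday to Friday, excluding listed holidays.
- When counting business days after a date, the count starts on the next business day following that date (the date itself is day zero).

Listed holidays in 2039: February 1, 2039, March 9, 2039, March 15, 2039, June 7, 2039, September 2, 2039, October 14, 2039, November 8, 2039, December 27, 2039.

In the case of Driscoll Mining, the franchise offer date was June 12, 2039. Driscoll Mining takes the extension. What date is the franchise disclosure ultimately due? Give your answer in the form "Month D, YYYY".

Starting the day after June 12, 2039 and counting 10 business days lands on June 24, 2039.
Since June 24, 2039 is a Friday and not a holiday, the date is unchanged.
Applying the 3 months extension: 3 months after June 24, 2039 is September 24, 2039.
September 24, 2039 is a Saturday, so it moves to the preceding business day, September 23, 2039 (Friday).
Final deadline: September 23, 2039.

September 23, 2039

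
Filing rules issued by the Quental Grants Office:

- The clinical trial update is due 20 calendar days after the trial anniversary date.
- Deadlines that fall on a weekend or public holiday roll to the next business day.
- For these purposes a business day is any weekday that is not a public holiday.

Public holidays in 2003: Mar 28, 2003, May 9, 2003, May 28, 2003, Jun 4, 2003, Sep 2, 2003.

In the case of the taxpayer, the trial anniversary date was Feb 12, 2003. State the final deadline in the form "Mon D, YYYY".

Adding 20 calendar days to Feb 12, 2003 gives Mar 4, 2003.
Since Mar 4, 2003 is a Tuesday and not a holiday, the date is unchanged.
The final due date is Mar 4, 2003.

Mar 4, 2003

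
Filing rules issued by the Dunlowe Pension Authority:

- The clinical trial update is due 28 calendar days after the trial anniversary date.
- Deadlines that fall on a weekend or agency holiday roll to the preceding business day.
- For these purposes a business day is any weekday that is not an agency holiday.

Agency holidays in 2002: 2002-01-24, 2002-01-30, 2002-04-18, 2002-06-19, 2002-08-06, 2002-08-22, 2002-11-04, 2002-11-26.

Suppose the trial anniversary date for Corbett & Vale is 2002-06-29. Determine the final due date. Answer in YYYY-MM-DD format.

2002-07-26

28 calendar days after 2002-06-29 is 2002-07-27.
2002-07-27 is a Saturday; the preceding business day is 2002-07-26 (Friday).
The final due date is 2002-07-26.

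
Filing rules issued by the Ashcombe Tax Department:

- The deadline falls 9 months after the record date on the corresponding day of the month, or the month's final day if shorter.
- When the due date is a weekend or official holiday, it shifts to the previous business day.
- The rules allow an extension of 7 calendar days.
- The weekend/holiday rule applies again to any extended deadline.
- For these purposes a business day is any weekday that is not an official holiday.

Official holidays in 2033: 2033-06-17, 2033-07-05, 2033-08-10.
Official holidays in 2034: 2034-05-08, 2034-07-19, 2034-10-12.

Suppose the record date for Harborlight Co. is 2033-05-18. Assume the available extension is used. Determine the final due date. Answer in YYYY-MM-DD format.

2034-02-24

Moving 9 months forward from 2033-05-18 on the corresponding day gives 2034-02-18.
2034-02-18 is a Saturday; the preceding business day is 2034-02-17 (Friday).
The 7-calendar-day extension moves the deadline from 2034-02-17 to 2034-02-24.
2034-02-24 (Friday) is already a business day.
The final due date is 2034-02-24.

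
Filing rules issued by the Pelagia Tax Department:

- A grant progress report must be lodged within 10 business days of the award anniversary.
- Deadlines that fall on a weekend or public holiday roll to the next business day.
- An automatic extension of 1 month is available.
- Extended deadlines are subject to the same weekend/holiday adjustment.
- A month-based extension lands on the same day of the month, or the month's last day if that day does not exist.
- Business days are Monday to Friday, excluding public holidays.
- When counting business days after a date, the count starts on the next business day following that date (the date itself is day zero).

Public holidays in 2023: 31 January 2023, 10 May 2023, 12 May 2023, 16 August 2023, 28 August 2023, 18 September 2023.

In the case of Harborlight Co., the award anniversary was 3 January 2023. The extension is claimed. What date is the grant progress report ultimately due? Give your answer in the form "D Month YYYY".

17 February 2023

Starting the day after 3 January 2023 and counting 10 business days lands on 17 January 2023.
17 January 2023 falls on a Tuesday, which is a business day, so no adjustment is needed.
Add 1 month to 17 January 2023: 17 February 2023.
17 February 2023 (Friday) is already a business day.
So the filing is due 17 February 2023.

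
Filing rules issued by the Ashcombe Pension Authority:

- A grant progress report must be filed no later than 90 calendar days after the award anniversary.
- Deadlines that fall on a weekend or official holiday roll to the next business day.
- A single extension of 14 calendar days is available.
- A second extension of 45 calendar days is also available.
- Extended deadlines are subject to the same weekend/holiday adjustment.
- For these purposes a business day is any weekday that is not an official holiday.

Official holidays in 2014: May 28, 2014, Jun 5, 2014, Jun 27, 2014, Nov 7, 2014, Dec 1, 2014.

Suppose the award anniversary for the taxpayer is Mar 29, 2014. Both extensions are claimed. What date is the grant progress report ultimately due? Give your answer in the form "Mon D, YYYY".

From Mar 29, 2014, 90 calendar days later is Jun 27, 2014.
Jun 27, 2014 is a listed holiday, so it moves to the next business day, Jun 30, 2014 (Monday).
With the 14-day extension, Jun 30, 2014 becomes Jul 14, 2014.
Jul 14, 2014 falls on a Monday, which is a business day, so no adjustment is needed.
With the 45-day extension, Jul 14, 2014 becomes Aug 28, 2014.
Aug 28, 2014 (Thursday) is already a business day.
Deadline: Aug 28, 2014.

Aug 28, 2014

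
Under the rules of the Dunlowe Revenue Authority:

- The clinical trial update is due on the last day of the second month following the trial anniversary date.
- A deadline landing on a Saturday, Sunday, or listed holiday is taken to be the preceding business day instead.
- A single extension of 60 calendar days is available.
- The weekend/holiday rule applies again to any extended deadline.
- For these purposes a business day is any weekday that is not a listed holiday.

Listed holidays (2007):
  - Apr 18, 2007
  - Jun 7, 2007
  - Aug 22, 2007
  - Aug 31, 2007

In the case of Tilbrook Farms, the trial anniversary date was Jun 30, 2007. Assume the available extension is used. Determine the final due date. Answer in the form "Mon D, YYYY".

Oct 29, 2007

The second month after Jun 30, 2007 is August 2007, whose last day is Aug 31, 2007.
Aug 31, 2007 is a listed holiday, so it moves to the preceding business day, Aug 30, 2007 (Thursday).
Applying the 60-calendar-day extension: Aug 30, 2007 + 60 days = Oct 29, 2007.
Oct 29, 2007 falls on a Monday, which is a business day, so no adjustment is needed.
So the filing is due Oct 29, 2007.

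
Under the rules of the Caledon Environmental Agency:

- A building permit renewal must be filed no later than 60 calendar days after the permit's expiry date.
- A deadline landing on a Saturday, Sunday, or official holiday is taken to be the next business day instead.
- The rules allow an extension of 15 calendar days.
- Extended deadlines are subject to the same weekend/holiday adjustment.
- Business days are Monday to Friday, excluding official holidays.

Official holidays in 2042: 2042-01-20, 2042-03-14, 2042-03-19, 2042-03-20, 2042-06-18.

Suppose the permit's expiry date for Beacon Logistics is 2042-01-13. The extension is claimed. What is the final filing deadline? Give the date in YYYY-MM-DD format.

2042-04-01

Trigger date 2042-01-13 + 60 calendar days = 2042-03-14.
2042-03-14 is a listed holiday, so it moves to the next business day, 2042-03-17 (Monday).
The 15-calendar-day extension moves the deadline from 2042-03-17 to 2042-04-01.
2042-04-01 falls on a Tuesday, which is a business day, so no adjustment is needed.
Deadline: 2042-04-01.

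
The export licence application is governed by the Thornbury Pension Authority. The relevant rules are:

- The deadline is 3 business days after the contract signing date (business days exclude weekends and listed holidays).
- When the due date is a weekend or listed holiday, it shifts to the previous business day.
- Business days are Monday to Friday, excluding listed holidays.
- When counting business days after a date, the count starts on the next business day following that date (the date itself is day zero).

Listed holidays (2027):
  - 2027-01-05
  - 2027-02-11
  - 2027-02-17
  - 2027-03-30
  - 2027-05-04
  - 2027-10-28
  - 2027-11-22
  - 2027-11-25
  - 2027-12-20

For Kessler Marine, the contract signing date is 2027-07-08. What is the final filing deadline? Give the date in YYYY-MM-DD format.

2027-07-13

3 business days after 2027-07-08, excluding weekends and holidays, is 2027-07-13.
2027-07-13 is a Tuesday and not a listed holiday, so it stands.
Final deadline: 2027-07-13.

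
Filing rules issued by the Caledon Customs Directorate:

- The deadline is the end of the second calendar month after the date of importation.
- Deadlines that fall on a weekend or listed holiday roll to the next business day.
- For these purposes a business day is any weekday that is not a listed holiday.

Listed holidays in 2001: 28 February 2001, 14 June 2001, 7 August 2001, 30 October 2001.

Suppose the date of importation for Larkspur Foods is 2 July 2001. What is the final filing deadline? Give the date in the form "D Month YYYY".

2 months after 2 July 2001 falls in September 2001; the last day of that month is 30 September 2001.
30 September 2001 is a Sunday; the next business day is 1 October 2001 (Monday).
Final deadline: 1 October 2001.

1 October 2001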